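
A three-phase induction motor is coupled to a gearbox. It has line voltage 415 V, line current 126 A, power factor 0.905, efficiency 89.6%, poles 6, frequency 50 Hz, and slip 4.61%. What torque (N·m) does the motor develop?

P_in = √3·V·I·cosφ = 1.732 × 415 × 126 × 0.905 = 81962 W
P_out = η·P_in = 0.896 × 81962 = 73438 W
n_s = 120×50/6 = 1000 rpm; n = 1000×(1−0.0461) = 954 rpm
ω = 2π×954/60 = 99.9 rad/s
τ = P_out/ω = 73438/99.9 = 735 N·m

735 N·m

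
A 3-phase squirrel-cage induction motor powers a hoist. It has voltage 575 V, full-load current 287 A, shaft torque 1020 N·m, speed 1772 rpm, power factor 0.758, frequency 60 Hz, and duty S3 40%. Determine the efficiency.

ω = 2π × 1772/60 = 185.6 rad/s; P_out = τω = 1020 × 185.6 = 189312 W
P_in = √3·V_L·I_L·cosφ = 1.732 × 575 × 287 × 0.758 = 216654 W
η = P_out / P_in = 189312 / 216654 = 0.874 = 87.4%

87.4 %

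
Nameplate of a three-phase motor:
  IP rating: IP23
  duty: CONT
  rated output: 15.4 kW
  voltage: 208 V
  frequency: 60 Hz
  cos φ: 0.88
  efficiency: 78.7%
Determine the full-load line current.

P_out = 15.4 kW = 15400 W
P_in = P_out / η = 15400 / 0.787 = 19568 W
I_L = P_in / (√3·V_L·cosφ) = 19568 / (1.732 × 208 × 0.88) = 61.7 A

61.7 A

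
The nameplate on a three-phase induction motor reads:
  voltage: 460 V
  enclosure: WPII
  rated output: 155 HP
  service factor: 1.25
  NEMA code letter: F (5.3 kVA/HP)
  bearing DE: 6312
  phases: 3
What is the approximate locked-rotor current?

S_LR = 5.3 × 155 = 821.5 kVA
I_LR = S_LR/(√3·V_L) = 821500/(1.732×460) = 1030 A

1030 A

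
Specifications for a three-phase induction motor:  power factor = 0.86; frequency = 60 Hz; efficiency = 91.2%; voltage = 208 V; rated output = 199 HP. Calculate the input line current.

525 A

P_out = 199 × 746 = 148454 W
P_in = P_out / η = 148454 / 0.912 = 162779 W
I_L = P_in / (√3·V_L·cosφ) = 162779 / (1.732 × 208 × 0.86) = 525 A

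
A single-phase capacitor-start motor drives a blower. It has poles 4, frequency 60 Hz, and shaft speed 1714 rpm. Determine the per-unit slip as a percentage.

4.78 %

n_s = 120f/p = 120×60/4 = 1800 rpm
s = (n_s − n)/n_s = (1800 − 1714)/1800 = 0.0478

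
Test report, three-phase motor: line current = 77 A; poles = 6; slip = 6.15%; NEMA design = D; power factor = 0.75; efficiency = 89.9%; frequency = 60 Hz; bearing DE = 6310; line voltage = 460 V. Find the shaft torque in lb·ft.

259 lb·ft

P_in = √3·V·I·cosφ = 1.732 × 460 × 77 × 0.75 = 46011 W
P_out = η·P_in = 0.899 × 46011 = 41364 W
n_s = 120×60/6 = 1200 rpm; n = 1200×(1−0.0615) = 1126 rpm
ω = 2π×1126/60 = 117.9 rad/s
τ = P_out/ω = 41364/117.9 = 350.8 N·m
In lb·ft: 350.8/1.356 = 259 lb·ft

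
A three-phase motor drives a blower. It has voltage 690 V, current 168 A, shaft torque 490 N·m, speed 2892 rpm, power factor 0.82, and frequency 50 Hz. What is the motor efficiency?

90.1 %

ω = 2π × 2892/60 = 302.8 rad/s; P_out = τω = 490 × 302.8 = 148372 W
P_in = √3·V_L·I_L·cosφ = 1.732 × 690 × 168 × 0.82 = 164634 W
η = P_out / P_in = 148372 / 164634 = 0.901 = 90.1%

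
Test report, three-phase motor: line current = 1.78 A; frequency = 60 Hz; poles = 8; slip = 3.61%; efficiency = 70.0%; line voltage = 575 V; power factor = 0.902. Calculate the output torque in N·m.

P_in = √3·V·I·cosφ = 1.732 × 575 × 1.78 × 0.902 = 1599 W
P_out = η·P_in = 0.7 × 1599 = 1119 W
n_s = 120×60/8 = 900 rpm; n = 900×(1−0.0361) = 868 rpm
ω = 2π×868/60 = 90.9 rad/s
τ = P_out/ω = 1119/90.9 = 12.3 N·m

12.3 N·m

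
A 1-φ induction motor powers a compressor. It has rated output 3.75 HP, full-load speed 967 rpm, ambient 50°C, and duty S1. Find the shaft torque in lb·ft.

P_out = 3.75 × 746 = 2798 W
ω = 2π × 967/60 = 101.3 rad/s
τ = P_out/ω = 2798/101.3 = 27.62 N·m
In lb·ft: 27.62/1.356 = 20.4 lb·ft

20.4 lb·ft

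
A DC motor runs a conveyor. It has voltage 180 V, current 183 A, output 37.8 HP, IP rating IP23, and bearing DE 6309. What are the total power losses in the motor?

4.74 kW

P_in = V·I = 180×183 = 32940 W
P_out = 37.8×746 = 28199 W
Losses = P_in − P_out = 32940 − 28199 = 4741 W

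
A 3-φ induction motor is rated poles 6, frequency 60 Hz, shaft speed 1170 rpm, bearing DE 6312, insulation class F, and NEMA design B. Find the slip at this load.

n_s = 120f/p = 120×60/6 = 1200 rpm
s = (n_s − n)/n_s = (1200 − 1170)/1200 = 0.0250

2.5 %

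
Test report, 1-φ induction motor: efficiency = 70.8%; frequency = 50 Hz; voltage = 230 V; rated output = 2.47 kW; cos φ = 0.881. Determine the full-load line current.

17.2 A

P_out = 2.47 kW = 2470 W
P_in = P_out / η = 2470 / 0.708 = 3489 W
I = P_in / (V·cosφ) = 3489 / (230 × 0.881) = 17.2 A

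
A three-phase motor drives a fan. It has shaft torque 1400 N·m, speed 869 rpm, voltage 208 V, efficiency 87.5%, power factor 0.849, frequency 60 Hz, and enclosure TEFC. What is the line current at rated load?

476 A

ω = 2π×869/60 = 91 rad/s; P_out = τω = 1400 × 91 = 127400 W
P_in = P_out / η = 127400 / 0.875 = 145600 W
I_L = P_in / (√3·V_L·cosφ) = 145600 / (1.732 × 208 × 0.849) = 476 A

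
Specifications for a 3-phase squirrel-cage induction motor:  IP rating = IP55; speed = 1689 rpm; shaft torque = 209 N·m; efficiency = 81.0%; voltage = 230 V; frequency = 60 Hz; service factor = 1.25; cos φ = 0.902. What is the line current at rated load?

127 A

ω = 2π×1689/60 = 176.9 rad/s; P_out = τω = 209 × 176.9 = 36972 W
P_in = P_out / η = 36972 / 0.810 = 45644 W
I_L = P_in / (√3·V_L·cosφ) = 45644 / (1.732 × 230 × 0.902) = 127 A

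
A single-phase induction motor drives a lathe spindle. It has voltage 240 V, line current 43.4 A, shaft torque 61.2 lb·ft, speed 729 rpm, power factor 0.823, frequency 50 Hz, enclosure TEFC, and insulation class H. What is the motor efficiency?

73.9 %

τ = 61.2 lb·ft × 1.356 = 82.99 N·m
ω = 2π × 729/60 = 76.34 rad/s; P_out = τω = 82.99 × 76.34 = 6335 W
P_in = V·I·cosφ = 240 × 43.4 × 0.823 = 8572 W
η = P_out / P_in = 6335 / 8572 = 0.739 = 73.9%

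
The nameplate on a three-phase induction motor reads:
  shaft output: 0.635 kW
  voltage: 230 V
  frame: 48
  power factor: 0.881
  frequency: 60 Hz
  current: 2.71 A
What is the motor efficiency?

P_out = 0.635 kW = 635 W
P_in = √3·V_L·I_L·cosφ = 1.732 × 230 × 2.71 × 0.881 = 951 W
η = P_out / P_in = 635 / 951 = 0.668 = 66.8%

66.8 %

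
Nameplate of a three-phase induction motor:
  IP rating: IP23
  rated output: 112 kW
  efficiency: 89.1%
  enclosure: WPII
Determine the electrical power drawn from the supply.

P_out = 112000 W
P_in = P_out/η = 112000/0.891 = 125701 W = 126 kW

126 kW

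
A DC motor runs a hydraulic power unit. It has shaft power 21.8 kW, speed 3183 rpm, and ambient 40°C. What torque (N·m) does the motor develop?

ω = 2π × 3183/60 = 333.3 rad/s
τ = P/ω = 21800/333.3 = 65.4 N·m

65.4 N·m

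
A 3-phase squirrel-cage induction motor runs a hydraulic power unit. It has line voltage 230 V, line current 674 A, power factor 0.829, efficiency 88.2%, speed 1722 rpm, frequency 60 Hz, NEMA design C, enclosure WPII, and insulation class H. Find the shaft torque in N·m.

P_in = √3·V·I·cosφ = 1.732 × 230 × 674 × 0.829 = 222582 W
P_out = η·P_in = 0.882 × 222582 = 196317 W
n = 1722 rpm
ω = 2π×1722/60 = 180.3 rad/s
τ = P_out/ω = 196317/180.3 = 1090 N·m

1090 N·m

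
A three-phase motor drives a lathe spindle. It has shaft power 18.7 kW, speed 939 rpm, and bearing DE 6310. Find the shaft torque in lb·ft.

140 lb·ft

ω = 2π × 939/60 = 98.33 rad/s
τ = P/ω = 18700/98.33 = 190.2 N·m
In lb·ft: 190.2/1.356 = 140 lb·ft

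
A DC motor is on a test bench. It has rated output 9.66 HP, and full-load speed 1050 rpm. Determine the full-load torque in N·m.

65.5 N·m

P_out = 9.66 × 746 = 7206 W
ω = 2π × 1050/60 = 110 rad/s
τ = P_out/ω = 7206/110 = 65.5 N·m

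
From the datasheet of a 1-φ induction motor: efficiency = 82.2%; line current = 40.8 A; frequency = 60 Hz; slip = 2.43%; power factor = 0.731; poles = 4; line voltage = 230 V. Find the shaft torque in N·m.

30.7 N·m

P_in = V·I·cosφ = 230 × 40.8 × 0.731 = 6860 W
P_out = η·P_in = 0.822 × 6860 = 5639 W
n_s = 120×60/4 = 1800 rpm; n = 1800×(1−0.0243) = 1756 rpm
ω = 2π×1756/60 = 183.9 rad/s
τ = P_out/ω = 5639/183.9 = 30.7 N·m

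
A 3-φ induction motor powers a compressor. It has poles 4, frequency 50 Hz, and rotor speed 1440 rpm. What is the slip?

n_s = 120f/p = 120×50/4 = 1500 rpm
s = (n_s − n)/n_s = (1500 − 1440)/1500 = 0.0400

4.00 %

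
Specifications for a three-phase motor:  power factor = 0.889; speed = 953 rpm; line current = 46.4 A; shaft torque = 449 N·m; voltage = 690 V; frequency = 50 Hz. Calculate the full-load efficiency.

90.9 %

ω = 2π × 953/60 = 99.8 rad/s; P_out = τω = 449 × 99.8 = 44810 W
P_in = √3·V_L·I_L·cosφ = 1.732 × 690 × 46.4 × 0.889 = 49297 W
η = P_out / P_in = 44810 / 49297 = 0.909 = 90.9%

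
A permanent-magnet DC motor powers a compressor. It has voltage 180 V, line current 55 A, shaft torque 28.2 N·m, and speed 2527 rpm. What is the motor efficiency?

ω = 2π × 2527/60 = 264.6 rad/s; P_out = τω = 28.2 × 264.6 = 7462 W
P_in = V·I = 180 × 55 = 9900 W
η = P_out / P_in = 7462 / 9900 = 0.754 = 75.4%

75.4 %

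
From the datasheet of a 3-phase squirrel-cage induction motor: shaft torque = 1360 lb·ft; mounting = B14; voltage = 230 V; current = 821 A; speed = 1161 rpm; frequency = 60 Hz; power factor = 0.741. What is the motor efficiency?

τ = 1360 lb·ft × 1.356 = 1844 N·m
ω = 2π × 1161/60 = 121.6 rad/s; P_out = τω = 1844 × 121.6 = 224230 W
P_in = √3·V_L·I_L·cosφ = 1.732 × 230 × 821 × 0.741 = 242347 W
η = P_out / P_in = 224230 / 242347 = 0.925 = 92.5%

92.5 %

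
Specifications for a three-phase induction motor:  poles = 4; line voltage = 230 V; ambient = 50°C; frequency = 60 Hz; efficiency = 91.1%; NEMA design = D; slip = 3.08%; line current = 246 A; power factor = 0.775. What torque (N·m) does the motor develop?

P_in = √3·V·I·cosφ = 1.732 × 230 × 246 × 0.775 = 75947 W
P_out = η·P_in = 0.911 × 75947 = 69188 W
n_s = 120×60/4 = 1800 rpm; n = 1800×(1−0.0308) = 1745 rpm
ω = 2π×1745/60 = 182.7 rad/s
τ = P_out/ω = 69188/182.7 = 379 N·m

379 N·m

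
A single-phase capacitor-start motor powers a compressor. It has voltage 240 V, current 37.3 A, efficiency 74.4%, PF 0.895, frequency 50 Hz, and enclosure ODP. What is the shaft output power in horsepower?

7.99 HP

P_in = V·I·cosφ = 240 × 37.3 × 0.895 = 8012 W
P_out = η·P_in = 0.744 × 8012 = 5961 W
= 5961/746 = 7.99 HP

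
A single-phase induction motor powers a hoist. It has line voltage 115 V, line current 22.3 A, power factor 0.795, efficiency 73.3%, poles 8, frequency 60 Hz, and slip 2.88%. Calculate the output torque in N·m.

16.3 N·m

P_in = V·I·cosφ = 115 × 22.3 × 0.795 = 2039 W
P_out = η·P_in = 0.733 × 2039 = 1495 W
n_s = 120×60/8 = 900 rpm; n = 900×(1−0.0288) = 874 rpm
ω = 2π×874/60 = 91.53 rad/s
τ = P_out/ω = 1495/91.53 = 16.3 N·m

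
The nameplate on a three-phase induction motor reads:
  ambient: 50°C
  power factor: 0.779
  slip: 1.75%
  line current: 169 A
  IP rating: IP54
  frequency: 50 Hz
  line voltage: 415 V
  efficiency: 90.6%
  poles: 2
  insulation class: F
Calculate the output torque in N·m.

278 N·m

P_in = √3·V·I·cosφ = 1.732 × 415 × 169 × 0.779 = 94628 W
P_out = η·P_in = 0.906 × 94628 = 85733 W
n_s = 120×50/2 = 3000 rpm; n = 3000×(1−0.0175) = 2948 rpm
ω = 2π×2948/60 = 308.7 rad/s
τ = P_out/ω = 85733/308.7 = 278 N·m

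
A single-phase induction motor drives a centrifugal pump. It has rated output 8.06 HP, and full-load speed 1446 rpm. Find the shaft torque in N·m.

39.7 N·m

P_out = 8.06 × 746 = 6013 W
ω = 2π × 1446/60 = 151.4 rad/s
τ = P_out/ω = 6013/151.4 = 39.7 N·m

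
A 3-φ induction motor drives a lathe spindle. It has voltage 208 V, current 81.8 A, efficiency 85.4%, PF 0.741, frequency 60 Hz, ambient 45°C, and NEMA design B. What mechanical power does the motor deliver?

P_in = √3·V·I·cosφ = 1.732 × 208 × 81.8 × 0.741 = 21836 W
P_out = η·P_in = 0.854 × 21836 = 18648 W

18.6 kW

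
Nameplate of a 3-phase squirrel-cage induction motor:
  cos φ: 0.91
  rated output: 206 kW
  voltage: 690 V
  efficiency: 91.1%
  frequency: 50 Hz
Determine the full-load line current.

208 A

P_out = 206 kW = 206000 W
P_in = P_out / η = 206000 / 0.911 = 226125 W
I_L = P_in / (√3·V_L·cosφ) = 226125 / (1.732 × 690 × 0.91) = 208 A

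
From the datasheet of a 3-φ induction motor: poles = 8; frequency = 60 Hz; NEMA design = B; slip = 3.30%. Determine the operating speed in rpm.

870 rpm

n_s = 120f/p = 120×60/8 = 900 rpm
n = n_s(1 − s) = 900 × (1 − 0.033) = 870 rpm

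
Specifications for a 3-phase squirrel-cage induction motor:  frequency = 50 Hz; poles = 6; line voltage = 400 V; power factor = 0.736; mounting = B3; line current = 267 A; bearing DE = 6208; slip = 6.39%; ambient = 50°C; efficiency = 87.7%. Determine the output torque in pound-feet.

898 lb·ft

P_in = √3·V·I·cosφ = 1.732 × 400 × 267 × 0.736 = 136144 W
P_out = η·P_in = 0.877 × 136144 = 119398 W
n_s = 120×50/6 = 1000 rpm; n = 1000×(1−0.0639) = 936 rpm
ω = 2π×936/60 = 98.02 rad/s
τ = P_out/ω = 119398/98.02 = 1218 N·m
In lb·ft: 1218/1.356 = 898 lb·ft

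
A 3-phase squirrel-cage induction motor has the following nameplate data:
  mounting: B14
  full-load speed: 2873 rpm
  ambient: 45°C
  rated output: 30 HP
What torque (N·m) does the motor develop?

P_out = 30 × 746 = 22380 W
ω = 2π × 2873/60 = 300.9 rad/s
τ = P_out/ω = 22380/300.9 = 74.4 N·m

74.4 N·m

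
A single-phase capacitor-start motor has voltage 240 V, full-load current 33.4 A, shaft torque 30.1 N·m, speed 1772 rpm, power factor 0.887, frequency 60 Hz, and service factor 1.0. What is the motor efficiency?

78.6 %

ω = 2π × 1772/60 = 185.6 rad/s; P_out = τω = 30.1 × 185.6 = 5587 W
P_in = V·I·cosφ = 240 × 33.4 × 0.887 = 7110 W
η = P_out / P_in = 5587 / 7110 = 0.786 = 78.6%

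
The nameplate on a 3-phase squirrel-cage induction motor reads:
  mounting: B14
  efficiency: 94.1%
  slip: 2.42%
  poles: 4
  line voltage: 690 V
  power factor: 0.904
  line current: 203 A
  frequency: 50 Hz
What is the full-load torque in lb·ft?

P_in = √3·V·I·cosφ = 1.732 × 690 × 203 × 0.904 = 219312 W
P_out = η·P_in = 0.941 × 219312 = 206373 W
n_s = 120×50/4 = 1500 rpm; n = 1500×(1−0.0242) = 1464 rpm
ω = 2π×1464/60 = 153.3 rad/s
τ = P_out/ω = 206373/153.3 = 1346 N·m
In lb·ft: 1346/1.356 = 993 lb·ft

993 lb·ft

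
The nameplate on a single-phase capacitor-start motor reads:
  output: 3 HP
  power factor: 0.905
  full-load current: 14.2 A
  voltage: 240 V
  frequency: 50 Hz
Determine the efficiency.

P_out = 3 × 746 = 2238 W
P_in = V·I·cosφ = 240 × 14.2 × 0.905 = 3084 W
η = P_out / P_in = 2238 / 3084 = 0.726 = 72.6%

72.6 %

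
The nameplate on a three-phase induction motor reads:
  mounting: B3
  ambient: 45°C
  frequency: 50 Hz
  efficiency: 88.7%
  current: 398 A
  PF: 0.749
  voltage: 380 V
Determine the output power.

P_in = √3·V·I·cosφ = 1.732 × 380 × 398 × 0.749 = 196199 W
P_out = η·P_in = 0.887 × 196199 = 174029 W

174 kW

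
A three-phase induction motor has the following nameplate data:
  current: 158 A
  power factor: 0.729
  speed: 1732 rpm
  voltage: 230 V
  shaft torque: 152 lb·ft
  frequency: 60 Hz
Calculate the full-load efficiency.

τ = 152 lb·ft × 1.356 = 206.1 N·m
ω = 2π × 1732/60 = 181.4 rad/s; P_out = τω = 206.1 × 181.4 = 37387 W
P_in = √3·V_L·I_L·cosφ = 1.732 × 230 × 158 × 0.729 = 45884 W
η = P_out / P_in = 37387 / 45884 = 0.815 = 81.5%

81.5 %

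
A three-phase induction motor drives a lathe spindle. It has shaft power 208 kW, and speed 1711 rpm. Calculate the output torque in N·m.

1160 N·m

ω = 2π × 1711/60 = 179.2 rad/s
τ = P/ω = 208000/179.2 = 1160 N·m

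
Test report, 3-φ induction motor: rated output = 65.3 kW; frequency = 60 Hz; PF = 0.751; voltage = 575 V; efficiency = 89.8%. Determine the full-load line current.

97.2 A

P_out = 65.3 kW = 65300 W
P_in = P_out / η = 65300 / 0.898 = 72717 W
I_L = P_in / (√3·V_L·cosφ) = 72717 / (1.732 × 575 × 0.751) = 97.2 A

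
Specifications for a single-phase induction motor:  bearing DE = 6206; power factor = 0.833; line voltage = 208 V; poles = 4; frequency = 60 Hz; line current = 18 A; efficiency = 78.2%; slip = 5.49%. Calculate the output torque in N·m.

13.7 N·m

P_in = V·I·cosφ = 208 × 18 × 0.833 = 3119 W
P_out = η·P_in = 0.782 × 3119 = 2439 W
n_s = 120×60/4 = 1800 rpm; n = 1800×(1−0.0549) = 1701 rpm
ω = 2π×1701/60 = 178.1 rad/s
τ = P_out/ω = 2439/178.1 = 13.7 N·m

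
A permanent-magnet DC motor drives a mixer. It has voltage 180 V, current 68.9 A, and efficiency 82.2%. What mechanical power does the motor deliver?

P_in = V·I = 180 × 68.9 = 12402 W
P_out = η·P_in = 0.822 × 12402 = 10194 W

10.2 kW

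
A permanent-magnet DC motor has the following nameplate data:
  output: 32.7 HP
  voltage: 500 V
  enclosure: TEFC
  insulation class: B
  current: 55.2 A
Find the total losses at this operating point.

P_in = V·I = 500×55.2 = 27600 W
P_out = 32.7×746 = 24394 W
Losses = P_in − P_out = 27600 − 24394 = 3206 W

3.21 kW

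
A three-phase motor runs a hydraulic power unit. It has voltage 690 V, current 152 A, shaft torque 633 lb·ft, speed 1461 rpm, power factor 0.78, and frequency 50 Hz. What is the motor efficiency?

92.7 %

τ = 633 lb·ft × 1.356 = 858.3 N·m
ω = 2π × 1461/60 = 153 rad/s; P_out = τω = 858.3 × 153 = 131320 W
P_in = √3·V_L·I_L·cosφ = 1.732 × 690 × 152 × 0.78 = 141689 W
η = P_out / P_in = 131320 / 141689 = 0.927 = 92.7%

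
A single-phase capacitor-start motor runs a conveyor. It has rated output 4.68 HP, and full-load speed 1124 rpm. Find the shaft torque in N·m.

29.7 N·m

P_out = 4.68 × 746 = 3491 W
ω = 2π × 1124/60 = 117.7 rad/s
τ = P_out/ω = 3491/117.7 = 29.7 N·m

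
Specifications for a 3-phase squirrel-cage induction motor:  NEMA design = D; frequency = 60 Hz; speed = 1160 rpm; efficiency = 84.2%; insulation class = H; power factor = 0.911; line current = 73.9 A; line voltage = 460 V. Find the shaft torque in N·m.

P_in = √3·V·I·cosφ = 1.732 × 460 × 73.9 × 0.911 = 53638 W
P_out = η·P_in = 0.842 × 53638 = 45163 W
n = 1160 rpm
ω = 2π×1160/60 = 121.5 rad/s
τ = P_out/ω = 45163/121.5 = 372 N·m

372 N·m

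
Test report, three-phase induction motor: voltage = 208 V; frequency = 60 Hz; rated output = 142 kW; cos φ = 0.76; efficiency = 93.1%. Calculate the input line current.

557 A

P_out = 142 kW = 142000 W
P_in = P_out / η = 142000 / 0.931 = 152524 W
I_L = P_in / (√3·V_L·cosφ) = 152524 / (1.732 × 208 × 0.76) = 557 A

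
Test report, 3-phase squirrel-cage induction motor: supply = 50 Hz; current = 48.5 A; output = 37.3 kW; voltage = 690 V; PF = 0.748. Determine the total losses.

6.06 kW

P_in = √3·V·I·cosφ = 1.732×690×48.5×0.748 = 43355 W
P_out = 37300 W
Losses = P_in − P_out = 43355 − 37300 = 6055 W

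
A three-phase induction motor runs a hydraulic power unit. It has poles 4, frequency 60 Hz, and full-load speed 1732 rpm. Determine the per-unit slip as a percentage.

3.78 %

n_s = 120f/p = 120×60/4 = 1800 rpm
s = (n_s − n)/n_s = (1800 − 1732)/1800 = 0.0378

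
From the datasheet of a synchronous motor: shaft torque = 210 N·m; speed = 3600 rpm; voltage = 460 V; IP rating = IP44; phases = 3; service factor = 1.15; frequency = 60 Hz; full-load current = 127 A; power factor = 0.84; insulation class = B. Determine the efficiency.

ω = 2π × 3600/60 = 377 rad/s; P_out = τω = 210 × 377 = 79170 W
P_in = √3·V_L·I_L·cosφ = 1.732 × 460 × 127 × 0.84 = 84994 W
η = P_out / P_in = 79170 / 84994 = 0.931 = 93.1%

93.1 %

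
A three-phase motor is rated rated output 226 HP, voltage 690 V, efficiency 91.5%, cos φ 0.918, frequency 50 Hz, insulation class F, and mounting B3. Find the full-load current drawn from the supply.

168 A

P_out = 226 × 746 = 168596 W
P_in = P_out / η = 168596 / 0.915 = 184258 W
I_L = P_in / (√3·V_L·cosφ) = 184258 / (1.732 × 690 × 0.918) = 168 A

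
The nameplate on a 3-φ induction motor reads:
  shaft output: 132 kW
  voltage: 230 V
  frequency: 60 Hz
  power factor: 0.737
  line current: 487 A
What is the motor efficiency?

92.3 %

P_out = 132 kW = 132000 W
P_in = √3·V_L·I_L·cosφ = 1.732 × 230 × 487 × 0.737 = 142979 W
η = P_out / P_in = 132000 / 142979 = 0.923 = 92.3%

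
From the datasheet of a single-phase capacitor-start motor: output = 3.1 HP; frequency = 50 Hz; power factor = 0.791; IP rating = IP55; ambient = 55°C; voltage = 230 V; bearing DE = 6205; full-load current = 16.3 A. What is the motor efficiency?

78.0 %

P_out = 3.1 × 746 = 2313 W
P_in = V·I·cosφ = 230 × 16.3 × 0.791 = 2965 W
η = P_out / P_in = 2313 / 2965 = 0.780 = 78.0%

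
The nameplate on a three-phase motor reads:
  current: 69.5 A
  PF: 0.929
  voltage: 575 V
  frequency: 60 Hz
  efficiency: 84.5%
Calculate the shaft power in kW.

54.3 kW

P_in = √3·V·I·cosφ = 1.732 × 575 × 69.5 × 0.929 = 64301 W
P_out = η·P_in = 0.845 × 64301 = 54334 W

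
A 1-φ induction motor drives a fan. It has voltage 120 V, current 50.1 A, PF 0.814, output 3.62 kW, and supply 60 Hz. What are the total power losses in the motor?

1.27 kW

P_in = V·I·cosφ = 120×50.1×0.814 = 4894 W
P_out = 3620 W
Losses = P_in − P_out = 4894 − 3620 = 1274 W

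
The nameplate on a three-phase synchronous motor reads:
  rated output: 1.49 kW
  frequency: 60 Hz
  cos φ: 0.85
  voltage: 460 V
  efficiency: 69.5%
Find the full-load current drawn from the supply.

3.17 A

P_out = 1.49 kW = 1490 W
P_in = P_out / η = 1490 / 0.695 = 2144 W
I_L = P_in / (√3·V_L·cosφ) = 2144 / (1.732 × 460 × 0.85) = 3.17 A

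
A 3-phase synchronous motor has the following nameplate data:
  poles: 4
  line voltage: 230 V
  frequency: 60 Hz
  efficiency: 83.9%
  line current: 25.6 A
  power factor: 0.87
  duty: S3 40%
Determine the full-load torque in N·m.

P_in = √3·V·I·cosφ = 1.732 × 230 × 25.6 × 0.87 = 8872 W
P_out = η·P_in = 0.839 × 8872 = 7444 W
n = n_s = 120×60/4 = 1800 rpm (synchronous)
ω = 2π×1800/60 = 188.5 rad/s
τ = P_out/ω = 7444/188.5 = 39.5 N·m

39.5 N·m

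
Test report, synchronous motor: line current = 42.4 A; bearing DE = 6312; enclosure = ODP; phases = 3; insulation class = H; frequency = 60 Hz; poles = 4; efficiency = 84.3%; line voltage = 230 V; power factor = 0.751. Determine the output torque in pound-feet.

P_in = √3·V·I·cosφ = 1.732 × 230 × 42.4 × 0.751 = 12685 W
P_out = η·P_in = 0.843 × 12685 = 10693 W
n = n_s = 120×60/4 = 1800 rpm (synchronous)
ω = 2π×1800/60 = 188.5 rad/s
τ = P_out/ω = 10693/188.5 = 56.73 N·m
In lb·ft: 56.73/1.356 = 41.8 lb·ft

41.8 lb·ft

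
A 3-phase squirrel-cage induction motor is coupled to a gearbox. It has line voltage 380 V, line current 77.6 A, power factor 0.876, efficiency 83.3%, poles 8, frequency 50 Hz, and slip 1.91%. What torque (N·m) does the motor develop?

484 N·m

P_in = √3·V·I·cosφ = 1.732 × 380 × 77.6 × 0.876 = 44740 W
P_out = η·P_in = 0.833 × 44740 = 37268 W
n_s = 120×50/8 = 750 rpm; n = 750×(1−0.0191) = 736 rpm
ω = 2π×736/60 = 77.07 rad/s
τ = P_out/ω = 37268/77.07 = 484 N·m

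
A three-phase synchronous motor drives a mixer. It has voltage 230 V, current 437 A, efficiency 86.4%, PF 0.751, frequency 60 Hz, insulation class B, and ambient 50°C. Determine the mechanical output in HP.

P_in = √3·V·I·cosφ = 1.732 × 230 × 437 × 0.751 = 130737 W
P_out = η·P_in = 0.864 × 130737 = 112957 W
= 112957/746 = 151 HP

151 HP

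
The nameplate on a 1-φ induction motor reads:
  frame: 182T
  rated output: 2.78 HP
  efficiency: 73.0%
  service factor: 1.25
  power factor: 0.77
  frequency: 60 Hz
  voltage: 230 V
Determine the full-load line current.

P_out = 2.78 × 746 = 2074 W
P_in = P_out / η = 2074 / 0.730 = 2841 W
I = P_in / (V·cosφ) = 2841 / (230 × 0.77) = 16 A

16 A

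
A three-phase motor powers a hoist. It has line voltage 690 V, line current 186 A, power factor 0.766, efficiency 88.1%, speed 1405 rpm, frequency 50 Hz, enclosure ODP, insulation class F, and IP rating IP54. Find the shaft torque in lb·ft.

P_in = √3·V·I·cosφ = 1.732 × 690 × 186 × 0.766 = 170270 W
P_out = η·P_in = 0.881 × 170270 = 150008 W
n = 1405 rpm
ω = 2π×1405/60 = 147.1 rad/s
τ = P_out/ω = 150008/147.1 = 1020 N·m
In lb·ft: 1020/1.356 = 752 lb·ft

752 lb·ft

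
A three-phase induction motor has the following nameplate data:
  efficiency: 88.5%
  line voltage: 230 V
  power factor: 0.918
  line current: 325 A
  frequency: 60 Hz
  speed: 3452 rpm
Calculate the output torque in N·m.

291 N·m

P_in = √3·V·I·cosφ = 1.732 × 230 × 325 × 0.918 = 118851 W
P_out = η·P_in = 0.885 × 118851 = 105183 W
n = 3452 rpm
ω = 2π×3452/60 = 361.5 rad/s
τ = P_out/ω = 105183/361.5 = 291 N·m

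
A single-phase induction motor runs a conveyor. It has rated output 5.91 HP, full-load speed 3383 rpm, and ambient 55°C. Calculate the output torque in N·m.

P_out = 5.91 × 746 = 4409 W
ω = 2π × 3383/60 = 354.3 rad/s
τ = P_out/ω = 4409/354.3 = 12.4 N·m

12.4 N·m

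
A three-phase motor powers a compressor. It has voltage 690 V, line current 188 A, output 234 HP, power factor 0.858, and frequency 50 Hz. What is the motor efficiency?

P_out = 234 × 746 = 174564 W
P_in = √3·V_L·I_L·cosφ = 1.732 × 690 × 188 × 0.858 = 192771 W
η = P_out / P_in = 174564 / 192771 = 0.906 = 90.6%

90.6 %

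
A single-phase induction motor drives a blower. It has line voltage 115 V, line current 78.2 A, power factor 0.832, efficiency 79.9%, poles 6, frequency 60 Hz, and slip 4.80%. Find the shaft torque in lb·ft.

36.9 lb·ft

P_in = V·I·cosφ = 115 × 78.2 × 0.832 = 7482 W
P_out = η·P_in = 0.799 × 7482 = 5978 W
n_s = 120×60/6 = 1200 rpm; n = 1200×(1−0.048) = 1142 rpm
ω = 2π×1142/60 = 119.6 rad/s
τ = P_out/ω = 5978/119.6 = 49.98 N·m
In lb·ft: 49.98/1.356 = 36.9 lb·ft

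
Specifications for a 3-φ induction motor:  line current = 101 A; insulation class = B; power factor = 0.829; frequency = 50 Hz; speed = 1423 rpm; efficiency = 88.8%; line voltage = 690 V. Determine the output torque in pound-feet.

P_in = √3·V·I·cosφ = 1.732 × 690 × 101 × 0.829 = 100063 W
P_out = η·P_in = 0.888 × 100063 = 88856 W
n = 1423 rpm
ω = 2π×1423/60 = 149 rad/s
τ = P_out/ω = 88856/149 = 596.3 N·m
In lb·ft: 596.3/1.356 = 440 lb·ft

440 lb·ft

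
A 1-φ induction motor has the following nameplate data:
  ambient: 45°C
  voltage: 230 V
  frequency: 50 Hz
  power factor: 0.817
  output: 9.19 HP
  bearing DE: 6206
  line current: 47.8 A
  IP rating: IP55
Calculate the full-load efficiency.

P_out = 9.19 × 746 = 6856 W
P_in = V·I·cosφ = 230 × 47.8 × 0.817 = 8982 W
η = P_out / P_in = 6856 / 8982 = 0.763 = 76.3%

76.3 %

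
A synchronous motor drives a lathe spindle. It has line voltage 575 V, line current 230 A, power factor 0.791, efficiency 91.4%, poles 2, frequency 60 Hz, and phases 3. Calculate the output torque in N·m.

P_in = √3·V·I·cosφ = 1.732 × 575 × 230 × 0.791 = 181184 W
P_out = η·P_in = 0.914 × 181184 = 165602 W
n = n_s = 120×60/2 = 3600 rpm (synchronous)
ω = 2π×3600/60 = 377 rad/s
τ = P_out/ω = 165602/377 = 439 N·m

439 N·m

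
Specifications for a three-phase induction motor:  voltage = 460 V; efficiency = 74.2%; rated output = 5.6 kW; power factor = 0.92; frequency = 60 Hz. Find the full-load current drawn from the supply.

10.3 A

P_out = 5.6 kW = 5600 W
P_in = P_out / η = 5600 / 0.742 = 7547 W
I_L = P_in / (√3·V_L·cosφ) = 7547 / (1.732 × 460 × 0.92) = 10.3 A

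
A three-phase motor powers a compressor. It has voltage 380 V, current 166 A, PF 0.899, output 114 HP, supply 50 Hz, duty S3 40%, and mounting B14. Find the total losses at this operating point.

P_in = √3·V·I·cosφ = 1.732×380×166×0.899 = 98220 W
P_out = 114×746 = 85044 W
Losses = P_in − P_out = 98220 − 85044 = 13176 W

13200 W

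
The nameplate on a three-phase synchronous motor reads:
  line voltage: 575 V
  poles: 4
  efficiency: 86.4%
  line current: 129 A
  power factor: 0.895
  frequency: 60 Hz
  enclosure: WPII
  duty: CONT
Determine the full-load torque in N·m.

P_in = √3·V·I·cosφ = 1.732 × 575 × 129 × 0.895 = 114982 W
P_out = η·P_in = 0.864 × 114982 = 99344 W
n = n_s = 120×60/4 = 1800 rpm (synchronous)
ω = 2π×1800/60 = 188.5 rad/s
τ = P_out/ω = 99344/188.5 = 527 N·m

527 N·m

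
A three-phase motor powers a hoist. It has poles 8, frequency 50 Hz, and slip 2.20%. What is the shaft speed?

734 rpm

n_s = 120f/p = 120×50/8 = 750 rpm
n = n_s(1 − s) = 750 × (1 − 0.022) = 734 rpm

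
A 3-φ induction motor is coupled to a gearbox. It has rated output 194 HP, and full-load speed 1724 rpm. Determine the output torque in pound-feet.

591 lb·ft

P_out = 194 × 746 = 144724 W
ω = 2π × 1724/60 = 180.5 rad/s
τ = P_out/ω = 144724/180.5 = 801.8 N·m
In lb·ft: 801.8/1.356 = 591 lb·ft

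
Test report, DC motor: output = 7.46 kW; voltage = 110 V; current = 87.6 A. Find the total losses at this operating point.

P_in = V·I = 110×87.6 = 9636 W
P_out = 7460 W
Losses = P_in − P_out = 9636 − 7460 = 2176 W

2.18 kW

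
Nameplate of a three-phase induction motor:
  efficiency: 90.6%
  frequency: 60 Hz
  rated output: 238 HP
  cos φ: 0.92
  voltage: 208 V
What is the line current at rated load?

P_out = 238 × 746 = 177548 W
P_in = P_out / η = 177548 / 0.906 = 195969 W
I_L = P_in / (√3·V_L·cosφ) = 195969 / (1.732 × 208 × 0.92) = 591 A

591 A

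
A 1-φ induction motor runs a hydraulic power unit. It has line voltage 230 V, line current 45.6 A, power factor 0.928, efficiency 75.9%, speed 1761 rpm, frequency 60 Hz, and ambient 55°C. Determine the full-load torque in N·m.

P_in = V·I·cosφ = 230 × 45.6 × 0.928 = 9733 W
P_out = η·P_in = 0.759 × 9733 = 7387 W
n = 1761 rpm
ω = 2π×1761/60 = 184.4 rad/s
τ = P_out/ω = 7387/184.4 = 40.1 N·m

40.1 N·m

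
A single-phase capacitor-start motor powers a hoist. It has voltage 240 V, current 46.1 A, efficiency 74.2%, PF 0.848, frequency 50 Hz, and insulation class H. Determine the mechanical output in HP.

9.33 HP

P_in = V·I·cosφ = 240 × 46.1 × 0.848 = 9382 W
P_out = η·P_in = 0.742 × 9382 = 6961 W
= 6961/746 = 9.33 HP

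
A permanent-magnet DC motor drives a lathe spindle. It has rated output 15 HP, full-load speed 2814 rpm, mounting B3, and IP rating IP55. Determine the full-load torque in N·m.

P_out = 15 × 746 = 11190 W
ω = 2π × 2814/60 = 294.7 rad/s
τ = P_out/ω = 11190/294.7 = 38 N·m

38 N·m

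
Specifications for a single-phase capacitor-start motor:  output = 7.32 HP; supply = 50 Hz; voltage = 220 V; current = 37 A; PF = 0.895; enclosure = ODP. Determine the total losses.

1820 W

P_in = V·I·cosφ = 220×37×0.895 = 7285 W
P_out = 7.32×746 = 5461 W
Losses = P_in − P_out = 7285 − 5461 = 1824 W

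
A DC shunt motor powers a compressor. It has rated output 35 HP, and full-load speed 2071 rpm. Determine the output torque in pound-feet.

P_out = 35 × 746 = 26110 W
ω = 2π × 2071/60 = 216.9 rad/s
τ = P_out/ω = 26110/216.9 = 120.4 N·m
In lb·ft: 120.4/1.356 = 88.8 lb·ft

88.8 lb·ft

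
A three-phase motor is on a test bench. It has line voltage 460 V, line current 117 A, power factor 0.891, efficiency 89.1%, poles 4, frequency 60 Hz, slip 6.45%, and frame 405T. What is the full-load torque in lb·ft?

P_in = √3·V·I·cosφ = 1.732 × 460 × 117 × 0.891 = 83056 W
P_out = η·P_in = 0.891 × 83056 = 74003 W
n_s = 120×60/4 = 1800 rpm; n = 1800×(1−0.0645) = 1684 rpm
ω = 2π×1684/60 = 176.3 rad/s
τ = P_out/ω = 74003/176.3 = 419.8 N·m
In lb·ft: 419.8/1.356 = 310 lb·ft

310 lb·ft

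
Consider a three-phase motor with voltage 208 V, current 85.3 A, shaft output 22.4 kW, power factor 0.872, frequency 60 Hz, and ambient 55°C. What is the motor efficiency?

P_out = 22.4 kW = 22400 W
P_in = √3·V_L·I_L·cosφ = 1.732 × 208 × 85.3 × 0.872 = 26796 W
η = P_out / P_in = 22400 / 26796 = 0.836 = 83.6%

83.6 %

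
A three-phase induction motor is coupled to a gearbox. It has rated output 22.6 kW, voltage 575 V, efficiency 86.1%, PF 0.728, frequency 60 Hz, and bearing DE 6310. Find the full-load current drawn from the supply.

36.2 A

P_out = 22.6 kW = 22600 W
P_in = P_out / η = 22600 / 0.861 = 26249 W
I_L = P_in / (√3·V_L·cosφ) = 26249 / (1.732 × 575 × 0.728) = 36.2 A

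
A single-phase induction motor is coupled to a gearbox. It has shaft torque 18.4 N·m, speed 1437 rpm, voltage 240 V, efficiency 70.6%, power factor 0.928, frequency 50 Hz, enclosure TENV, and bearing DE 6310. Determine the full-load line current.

ω = 2π×1437/60 = 150.5 rad/s; P_out = τω = 18.4 × 150.5 = 2769 W
P_in = P_out / η = 2769 / 0.706 = 3922 W
I = P_in / (V·cosφ) = 3922 / (240 × 0.928) = 17.6 A

17.6 A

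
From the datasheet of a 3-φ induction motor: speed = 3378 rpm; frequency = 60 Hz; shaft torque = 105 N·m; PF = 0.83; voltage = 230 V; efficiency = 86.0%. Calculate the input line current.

131 A

ω = 2π×3378/60 = 353.7 rad/s; P_out = τω = 105 × 353.7 = 37139 W
P_in = P_out / η = 37139 / 0.860 = 43185 W
I_L = P_in / (√3·V_L·cosφ) = 43185 / (1.732 × 230 × 0.83) = 131 A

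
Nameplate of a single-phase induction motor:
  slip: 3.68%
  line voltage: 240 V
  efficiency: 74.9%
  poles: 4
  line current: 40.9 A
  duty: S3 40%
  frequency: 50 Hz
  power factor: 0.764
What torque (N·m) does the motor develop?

P_in = V·I·cosφ = 240 × 40.9 × 0.764 = 7499 W
P_out = η·P_in = 0.749 × 7499 = 5617 W
n_s = 120×50/4 = 1500 rpm; n = 1500×(1−0.0368) = 1445 rpm
ω = 2π×1445/60 = 151.3 rad/s
τ = P_out/ω = 5617/151.3 = 37.1 N·m

37.1 N·m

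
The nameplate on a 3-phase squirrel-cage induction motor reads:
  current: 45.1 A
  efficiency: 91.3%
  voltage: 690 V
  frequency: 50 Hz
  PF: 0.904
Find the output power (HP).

P_in = √3·V·I·cosφ = 1.732 × 690 × 45.1 × 0.904 = 48724 W
P_out = η·P_in = 0.913 × 48724 = 44485 W
= 44485/746 = 59.6 HP

59.6 HP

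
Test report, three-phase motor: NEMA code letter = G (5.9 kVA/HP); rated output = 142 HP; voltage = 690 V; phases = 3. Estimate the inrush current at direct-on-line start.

S_LR = 5.9 × 142 = 837.8 kVA
I_LR = S_LR/(√3·V_L) = 837800/(1.732×690) = 701 A

701 A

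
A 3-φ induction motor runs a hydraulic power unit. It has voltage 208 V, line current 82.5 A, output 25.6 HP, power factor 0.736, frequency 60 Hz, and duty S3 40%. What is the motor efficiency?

P_out = 25.6 × 746 = 19098 W
P_in = √3·V_L·I_L·cosφ = 1.732 × 208 × 82.5 × 0.736 = 21875 W
η = P_out / P_in = 19098 / 21875 = 0.873 = 87.3%

87.3 %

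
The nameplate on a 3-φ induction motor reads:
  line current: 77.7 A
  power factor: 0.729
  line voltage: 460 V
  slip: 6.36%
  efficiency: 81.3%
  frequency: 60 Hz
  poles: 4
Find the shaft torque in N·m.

208 N·m

P_in = √3·V·I·cosφ = 1.732 × 460 × 77.7 × 0.729 = 45129 W
P_out = η·P_in = 0.813 × 45129 = 36690 W
n_s = 120×60/4 = 1800 rpm; n = 1800×(1−0.0636) = 1686 rpm
ω = 2π×1686/60 = 176.6 rad/s
τ = P_out/ω = 36690/176.6 = 208 N·m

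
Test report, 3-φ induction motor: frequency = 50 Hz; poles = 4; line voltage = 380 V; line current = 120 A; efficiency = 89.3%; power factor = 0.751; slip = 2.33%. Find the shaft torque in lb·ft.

255 lb·ft

P_in = √3·V·I·cosφ = 1.732 × 380 × 120 × 0.751 = 59313 W
P_out = η·P_in = 0.893 × 59313 = 52967 W
n_s = 120×50/4 = 1500 rpm; n = 1500×(1−0.0233) = 1465 rpm
ω = 2π×1465/60 = 153.4 rad/s
τ = P_out/ω = 52967/153.4 = 345.3 N·m
In lb·ft: 345.3/1.356 = 255 lb·ft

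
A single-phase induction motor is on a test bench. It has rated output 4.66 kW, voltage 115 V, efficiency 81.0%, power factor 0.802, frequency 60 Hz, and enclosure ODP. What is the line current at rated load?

P_out = 4.66 kW = 4660 W
P_in = P_out / η = 4660 / 0.810 = 5753 W
I = P_in / (V·cosφ) = 5753 / (115 × 0.802) = 62.4 A

62.4 A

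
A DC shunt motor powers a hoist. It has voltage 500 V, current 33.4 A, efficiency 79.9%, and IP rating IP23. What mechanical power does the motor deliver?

13.3 kW

P_in = V·I = 500 × 33.4 = 16700 W
P_out = η·P_in = 0.799 × 16700 = 13343 W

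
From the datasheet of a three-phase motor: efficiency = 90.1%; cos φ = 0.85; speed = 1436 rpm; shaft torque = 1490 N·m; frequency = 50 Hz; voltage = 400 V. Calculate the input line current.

ω = 2π×1436/60 = 150.4 rad/s; P_out = τω = 1490 × 150.4 = 224096 W
P_in = P_out / η = 224096 / 0.901 = 248719 W
I_L = P_in / (√3·V_L·cosφ) = 248719 / (1.732 × 400 × 0.85) = 422 A

422 A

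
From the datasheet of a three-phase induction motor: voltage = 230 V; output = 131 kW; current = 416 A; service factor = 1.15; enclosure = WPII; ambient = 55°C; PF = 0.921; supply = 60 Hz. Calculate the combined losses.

21.6 kW

P_in = √3·V·I·cosφ = 1.732×230×416×0.921 = 152626 W
P_out = 131000 W
Losses = P_in − P_out = 152626 − 131000 = 21626 W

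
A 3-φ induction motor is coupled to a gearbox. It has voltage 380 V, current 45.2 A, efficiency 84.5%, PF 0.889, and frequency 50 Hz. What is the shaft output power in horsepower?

30 HP

P_in = √3·V·I·cosφ = 1.732 × 380 × 45.2 × 0.889 = 26447 W
P_out = η·P_in = 0.845 × 26447 = 22348 W
= 22348/746 = 30 HP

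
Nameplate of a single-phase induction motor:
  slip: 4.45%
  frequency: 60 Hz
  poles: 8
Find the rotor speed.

860 rpm

n_s = 120f/p = 120×60/8 = 900 rpm
n = n_s(1 − s) = 900 × (1 − 0.0445) = 860 rpm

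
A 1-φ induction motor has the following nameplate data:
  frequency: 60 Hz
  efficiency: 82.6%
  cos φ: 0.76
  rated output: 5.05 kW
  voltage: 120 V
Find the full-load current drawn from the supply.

P_out = 5.05 kW = 5050 W
P_in = P_out / η = 5050 / 0.826 = 6114 W
I = P_in / (V·cosφ) = 6114 / (120 × 0.76) = 67 A

67 A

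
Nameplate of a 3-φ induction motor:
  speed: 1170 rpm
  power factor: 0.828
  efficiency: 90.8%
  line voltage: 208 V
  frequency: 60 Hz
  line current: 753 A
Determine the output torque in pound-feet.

1230 lb·ft

P_in = √3·V·I·cosφ = 1.732 × 208 × 753 × 0.828 = 224614 W
P_out = η·P_in = 0.908 × 224614 = 203950 W
n = 1170 rpm
ω = 2π×1170/60 = 122.5 rad/s
τ = P_out/ω = 203950/122.5 = 1665 N·m
In lb·ft: 1665/1.356 = 1230 lb·ft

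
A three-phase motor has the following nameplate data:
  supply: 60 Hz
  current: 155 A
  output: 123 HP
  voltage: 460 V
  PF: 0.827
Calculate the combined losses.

10.4 kW

P_in = √3·V·I·cosφ = 1.732×460×155×0.827 = 102128 W
P_out = 123×746 = 91758 W
Losses = P_in − P_out = 102128 − 91758 = 10370 W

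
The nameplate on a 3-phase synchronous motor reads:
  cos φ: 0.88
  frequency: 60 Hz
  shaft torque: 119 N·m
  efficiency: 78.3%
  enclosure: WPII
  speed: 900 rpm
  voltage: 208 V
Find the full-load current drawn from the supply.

45.2 A

ω = 2π×900/60 = 94.25 rad/s; P_out = τω = 119 × 94.25 = 11216 W
P_in = P_out / η = 11216 / 0.783 = 14324 W
I_L = P_in / (√3·V_L·cosφ) = 14324 / (1.732 × 208 × 0.88) = 45.2 A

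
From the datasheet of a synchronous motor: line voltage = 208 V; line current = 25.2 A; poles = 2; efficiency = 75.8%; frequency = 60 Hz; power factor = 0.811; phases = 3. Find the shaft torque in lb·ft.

10.9 lb·ft

P_in = √3·V·I·cosφ = 1.732 × 208 × 25.2 × 0.811 = 7363 W
P_out = η·P_in = 0.758 × 7363 = 5581 W
n = n_s = 120×60/2 = 3600 rpm (synchronous)
ω = 2π×3600/60 = 377 rad/s
τ = P_out/ω = 5581/377 = 14.8 N·m
In lb·ft: 14.8/1.356 = 10.9 lb·ft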